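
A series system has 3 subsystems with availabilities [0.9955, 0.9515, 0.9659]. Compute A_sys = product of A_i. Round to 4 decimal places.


Subsystems: [0.9955, 0.9515, 0.9659]
After subsystem 1 (A=0.9955): product = 0.9955
After subsystem 2 (A=0.9515): product = 0.9472
After subsystem 3 (A=0.9659): product = 0.9149
A_sys = 0.9149

0.9149


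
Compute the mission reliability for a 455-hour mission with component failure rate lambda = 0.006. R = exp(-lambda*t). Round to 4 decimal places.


lambda = 0.006
mission_time = 455
lambda * t = 0.006 * 455 = 2.73
R = exp(-2.73)
R = 0.0652

0.0652


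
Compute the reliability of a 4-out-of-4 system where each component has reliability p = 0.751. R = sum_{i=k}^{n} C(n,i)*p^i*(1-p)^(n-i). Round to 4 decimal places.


k = 4, n = 4, p = 0.751
i=4: C(4,4)=1 * 0.751^4 * 0.249^0 = 0.3181
R = sum of terms = 0.3181

0.3181


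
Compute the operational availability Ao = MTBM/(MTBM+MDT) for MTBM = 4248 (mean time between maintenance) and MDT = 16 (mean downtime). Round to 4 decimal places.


MTBM = 4248
MDT = 16
MTBM + MDT = 4264
Ao = 4248 / 4264
Ao = 0.9962

0.9962


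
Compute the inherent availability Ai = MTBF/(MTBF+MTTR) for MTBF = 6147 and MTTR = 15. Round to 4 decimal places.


MTBF = 6147
MTTR = 15
MTBF + MTTR = 6162
Ai = 6147 / 6162
Ai = 0.9976

0.9976


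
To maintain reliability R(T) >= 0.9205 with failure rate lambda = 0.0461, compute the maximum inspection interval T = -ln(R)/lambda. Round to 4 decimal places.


R_target = 0.9205
lambda = 0.0461
-ln(0.9205) = 0.0828
T = 0.0828 / 0.0461
T = 1.7969

1.7969


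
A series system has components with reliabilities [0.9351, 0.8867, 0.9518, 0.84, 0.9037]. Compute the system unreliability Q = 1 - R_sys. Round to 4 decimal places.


Components: [0.9351, 0.8867, 0.9518, 0.84, 0.9037]
After component 1: product = 0.9351
After component 2: product = 0.8292
After component 3: product = 0.7892
After component 4: product = 0.6629
After component 5: product = 0.5991
R_sys = 0.5991
Q = 1 - 0.5991 = 0.4009

0.4009


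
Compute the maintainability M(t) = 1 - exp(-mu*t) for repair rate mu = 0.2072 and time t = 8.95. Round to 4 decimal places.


mu = 0.2072, t = 8.95
mu * t = 0.2072 * 8.95 = 1.8544
exp(-1.8544) = 0.1565
M(t) = 1 - 0.1565
M(t) = 0.8435

0.8435


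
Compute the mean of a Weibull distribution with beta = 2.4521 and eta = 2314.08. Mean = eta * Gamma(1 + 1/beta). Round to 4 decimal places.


beta = 2.4521, eta = 2314.08
1/beta = 0.4078
1 + 1/beta = 1.4078
Gamma(1.4078) = 0.8869
Mean = 2314.08 * 0.8869
Mean = 2052.279

2052.279


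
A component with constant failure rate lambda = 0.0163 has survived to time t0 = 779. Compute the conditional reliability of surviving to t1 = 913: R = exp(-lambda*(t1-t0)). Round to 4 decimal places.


lambda = 0.0163
t0 = 779, t1 = 913
t1 - t0 = 134
lambda * (t1-t0) = 0.0163 * 134 = 2.1842
R = exp(-2.1842)
R = 0.1126

0.1126


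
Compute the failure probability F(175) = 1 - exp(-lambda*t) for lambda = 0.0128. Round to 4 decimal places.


lambda = 0.0128, t = 175
lambda * t = 2.24
exp(-2.24) = 0.1065
F(t) = 1 - 0.1065
F(t) = 0.8935

0.8935


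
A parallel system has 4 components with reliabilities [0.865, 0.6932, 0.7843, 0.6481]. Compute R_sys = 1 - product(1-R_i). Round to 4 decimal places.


Components: [0.865, 0.6932, 0.7843, 0.6481]
(1 - 0.865) = 0.135, running product = 0.135
(1 - 0.6932) = 0.3068, running product = 0.0414
(1 - 0.7843) = 0.2157, running product = 0.0089
(1 - 0.6481) = 0.3519, running product = 0.0031
Product of (1-R_i) = 0.0031
R_sys = 1 - 0.0031 = 0.9969

0.9969


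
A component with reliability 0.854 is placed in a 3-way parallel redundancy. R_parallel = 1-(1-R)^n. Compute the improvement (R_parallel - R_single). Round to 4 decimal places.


R_single = 0.854, n = 3
1 - R_single = 0.146
(1 - R_single)^n = 0.146^3 = 0.0031
R_parallel = 1 - 0.0031 = 0.9969
Improvement = 0.9969 - 0.854
Improvement = 0.1429

0.1429


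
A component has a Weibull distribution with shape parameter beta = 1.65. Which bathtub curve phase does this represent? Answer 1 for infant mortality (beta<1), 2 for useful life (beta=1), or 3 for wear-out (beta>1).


beta = 1.65
Compare beta to 1:
beta < 1 => infant mortality (phase 1)
beta = 1 => useful life (phase 2)
beta > 1 => wear-out (phase 3)
Since beta = 1.65, this is wear-out (increasing failure rate)
Phase = 3

3


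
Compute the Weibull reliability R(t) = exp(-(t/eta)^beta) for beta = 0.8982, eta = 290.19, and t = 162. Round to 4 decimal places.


beta = 0.8982, eta = 290.19, t = 162
t/eta = 162 / 290.19 = 0.5583
(t/eta)^beta = 0.5583^0.8982 = 0.5924
R(t) = exp(-0.5924)
R(t) = 0.553

0.553


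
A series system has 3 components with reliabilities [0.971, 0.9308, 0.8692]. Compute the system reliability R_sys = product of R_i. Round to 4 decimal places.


Components: [0.971, 0.9308, 0.8692]
After component 1 (R=0.971): product = 0.971
After component 2 (R=0.9308): product = 0.9038
After component 3 (R=0.8692): product = 0.7856
R_sys = 0.7856

0.7856


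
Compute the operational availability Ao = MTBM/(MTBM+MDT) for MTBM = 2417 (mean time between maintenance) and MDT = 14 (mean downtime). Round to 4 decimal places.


MTBM = 2417
MDT = 14
MTBM + MDT = 2431
Ao = 2417 / 2431
Ao = 0.9942

0.9942


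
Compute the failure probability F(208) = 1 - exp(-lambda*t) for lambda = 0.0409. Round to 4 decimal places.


lambda = 0.0409, t = 208
lambda * t = 8.5072
exp(-8.5072) = 0.0002
F(t) = 1 - 0.0002
F(t) = 0.9998

0.9998


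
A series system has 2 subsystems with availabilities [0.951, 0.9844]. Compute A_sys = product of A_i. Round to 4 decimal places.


Subsystems: [0.951, 0.9844]
After subsystem 1 (A=0.951): product = 0.951
After subsystem 2 (A=0.9844): product = 0.9362
A_sys = 0.9362

0.9362


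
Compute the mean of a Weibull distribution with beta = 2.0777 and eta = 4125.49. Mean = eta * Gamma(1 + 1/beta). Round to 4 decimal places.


beta = 2.0777, eta = 4125.49
1/beta = 0.4813
1 + 1/beta = 1.4813
Gamma(1.4813) = 0.8858
Mean = 4125.49 * 0.8858
Mean = 3654.227

3654.227


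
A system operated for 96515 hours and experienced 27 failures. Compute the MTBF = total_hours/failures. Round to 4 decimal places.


total_hours = 96515
failures = 27
MTBF = 96515 / 27
MTBF = 3574.6296

3574.6296


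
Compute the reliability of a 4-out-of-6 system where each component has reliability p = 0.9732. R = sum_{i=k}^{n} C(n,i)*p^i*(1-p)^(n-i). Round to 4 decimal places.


k = 4, n = 6, p = 0.9732
i=4: C(6,4)=15 * 0.9732^4 * 0.0268^2 = 0.0097
i=5: C(6,5)=6 * 0.9732^5 * 0.0268^1 = 0.1404
i=6: C(6,6)=1 * 0.9732^6 * 0.0268^0 = 0.8496
R = sum of terms = 0.9996

0.9996


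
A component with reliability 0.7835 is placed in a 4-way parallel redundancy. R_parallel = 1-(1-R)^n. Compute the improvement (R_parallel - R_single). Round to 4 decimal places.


R_single = 0.7835, n = 4
1 - R_single = 0.2165
(1 - R_single)^n = 0.2165^4 = 0.0022
R_parallel = 1 - 0.0022 = 0.9978
Improvement = 0.9978 - 0.7835
Improvement = 0.2143

0.2143


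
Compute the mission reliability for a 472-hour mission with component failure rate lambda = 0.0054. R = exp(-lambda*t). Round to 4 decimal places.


lambda = 0.0054
mission_time = 472
lambda * t = 0.0054 * 472 = 2.5488
R = exp(-2.5488)
R = 0.0782

0.0782


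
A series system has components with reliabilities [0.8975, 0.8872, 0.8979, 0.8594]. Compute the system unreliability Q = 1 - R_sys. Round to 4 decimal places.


Components: [0.8975, 0.8872, 0.8979, 0.8594]
After component 1: product = 0.8975
After component 2: product = 0.7963
After component 3: product = 0.715
After component 4: product = 0.6144
R_sys = 0.6144
Q = 1 - 0.6144 = 0.3856

0.3856


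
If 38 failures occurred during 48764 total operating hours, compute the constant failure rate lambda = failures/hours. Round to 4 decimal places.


failures = 38
total_hours = 48764
lambda = 38 / 48764
lambda = 0.0008

0.0008


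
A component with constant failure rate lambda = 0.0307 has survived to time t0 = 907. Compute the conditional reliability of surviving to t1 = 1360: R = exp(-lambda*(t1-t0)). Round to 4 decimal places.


lambda = 0.0307
t0 = 907, t1 = 1360
t1 - t0 = 453
lambda * (t1-t0) = 0.0307 * 453 = 13.9071
R = exp(-13.9071)
R = 0.0

0.0


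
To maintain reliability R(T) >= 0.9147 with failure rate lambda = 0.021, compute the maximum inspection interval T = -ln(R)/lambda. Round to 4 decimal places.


R_target = 0.9147
lambda = 0.021
-ln(0.9147) = 0.0892
T = 0.0892 / 0.021
T = 4.2457

4.2457


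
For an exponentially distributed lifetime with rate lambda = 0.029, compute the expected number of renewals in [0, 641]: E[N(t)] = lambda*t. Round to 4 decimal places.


lambda = 0.029
t = 641
E[N(t)] = lambda * t
E[N(t)] = 0.029 * 641
E[N(t)] = 18.589

18.589


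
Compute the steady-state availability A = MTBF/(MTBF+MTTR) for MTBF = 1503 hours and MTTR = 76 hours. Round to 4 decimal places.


MTBF = 1503
MTTR = 76
MTBF + MTTR = 1579
A = 1503 / 1579
A = 0.9519

0.9519


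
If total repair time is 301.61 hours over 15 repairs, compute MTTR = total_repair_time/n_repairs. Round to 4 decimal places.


total_repair_time = 301.61
n_repairs = 15
MTTR = 301.61 / 15
MTTR = 20.1073

20.1073


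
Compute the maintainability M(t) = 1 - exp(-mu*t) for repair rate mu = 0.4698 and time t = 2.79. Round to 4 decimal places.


mu = 0.4698, t = 2.79
mu * t = 0.4698 * 2.79 = 1.3107
exp(-1.3107) = 0.2696
M(t) = 1 - 0.2696
M(t) = 0.7304

0.7304


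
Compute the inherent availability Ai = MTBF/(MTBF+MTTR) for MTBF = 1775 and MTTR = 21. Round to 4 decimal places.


MTBF = 1775
MTTR = 21
MTBF + MTTR = 1796
Ai = 1775 / 1796
Ai = 0.9883

0.9883


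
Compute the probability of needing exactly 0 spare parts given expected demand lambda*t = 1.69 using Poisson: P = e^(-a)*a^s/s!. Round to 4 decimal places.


a = 1.69, s = 0
e^(-a) = e^(-1.69) = 0.1845
a^s = 1.69^0 = 1.0
s! = 1
P = 0.1845 * 1.0 / 1
P = 0.1845

0.1845


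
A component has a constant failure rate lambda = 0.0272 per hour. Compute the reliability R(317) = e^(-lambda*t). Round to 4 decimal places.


lambda = 0.0272
t = 317
lambda * t = 8.6224
R(t) = e^(-8.6224)
R(t) = 0.0002

0.0002


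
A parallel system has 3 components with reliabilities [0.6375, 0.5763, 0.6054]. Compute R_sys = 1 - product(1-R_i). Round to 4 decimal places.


Components: [0.6375, 0.5763, 0.6054]
(1 - 0.6375) = 0.3625, running product = 0.3625
(1 - 0.5763) = 0.4237, running product = 0.1536
(1 - 0.6054) = 0.3946, running product = 0.0606
Product of (1-R_i) = 0.0606
R_sys = 1 - 0.0606 = 0.9394

0.9394


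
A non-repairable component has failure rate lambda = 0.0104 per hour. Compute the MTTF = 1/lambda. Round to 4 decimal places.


lambda = 0.0104
MTTF = 1 / 0.0104
MTTF = 96.1538

96.1538


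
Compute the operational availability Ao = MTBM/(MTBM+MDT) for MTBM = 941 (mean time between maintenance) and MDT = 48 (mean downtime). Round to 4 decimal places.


MTBM = 941
MDT = 48
MTBM + MDT = 989
Ao = 941 / 989
Ao = 0.9515

0.9515


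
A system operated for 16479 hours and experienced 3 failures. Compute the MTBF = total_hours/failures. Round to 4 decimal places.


total_hours = 16479
failures = 3
MTBF = 16479 / 3
MTBF = 5493.0

5493.0


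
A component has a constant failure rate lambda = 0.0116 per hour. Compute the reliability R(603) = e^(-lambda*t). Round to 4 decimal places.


lambda = 0.0116
t = 603
lambda * t = 6.9948
R(t) = e^(-6.9948)
R(t) = 0.0009

0.0009


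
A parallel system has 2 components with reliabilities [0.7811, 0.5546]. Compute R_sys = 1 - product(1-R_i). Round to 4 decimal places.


Components: [0.7811, 0.5546]
(1 - 0.7811) = 0.2189, running product = 0.2189
(1 - 0.5546) = 0.4454, running product = 0.0975
Product of (1-R_i) = 0.0975
R_sys = 1 - 0.0975 = 0.9025

0.9025


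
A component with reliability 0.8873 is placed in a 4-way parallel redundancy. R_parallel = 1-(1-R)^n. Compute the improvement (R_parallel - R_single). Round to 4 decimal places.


R_single = 0.8873, n = 4
1 - R_single = 0.1127
(1 - R_single)^n = 0.1127^4 = 0.0002
R_parallel = 1 - 0.0002 = 0.9998
Improvement = 0.9998 - 0.8873
Improvement = 0.1125

0.1125


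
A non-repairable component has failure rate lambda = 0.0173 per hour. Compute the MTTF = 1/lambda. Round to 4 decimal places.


lambda = 0.0173
MTTF = 1 / 0.0173
MTTF = 57.8035

57.8035


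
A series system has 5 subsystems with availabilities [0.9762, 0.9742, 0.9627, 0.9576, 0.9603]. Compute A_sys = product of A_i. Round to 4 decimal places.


Subsystems: [0.9762, 0.9742, 0.9627, 0.9576, 0.9603]
After subsystem 1 (A=0.9762): product = 0.9762
After subsystem 2 (A=0.9742): product = 0.951
After subsystem 3 (A=0.9627): product = 0.9155
After subsystem 4 (A=0.9576): product = 0.8767
After subsystem 5 (A=0.9603): product = 0.8419
A_sys = 0.8419

0.8419


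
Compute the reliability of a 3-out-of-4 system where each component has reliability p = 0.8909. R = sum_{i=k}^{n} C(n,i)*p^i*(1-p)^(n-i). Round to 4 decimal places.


k = 3, n = 4, p = 0.8909
i=3: C(4,3)=4 * 0.8909^3 * 0.1091^1 = 0.3086
i=4: C(4,4)=1 * 0.8909^4 * 0.1091^0 = 0.63
R = sum of terms = 0.9385

0.9385


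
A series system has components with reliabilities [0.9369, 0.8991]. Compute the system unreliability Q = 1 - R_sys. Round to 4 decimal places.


Components: [0.9369, 0.8991]
After component 1: product = 0.9369
After component 2: product = 0.8424
R_sys = 0.8424
Q = 1 - 0.8424 = 0.1576

0.1576


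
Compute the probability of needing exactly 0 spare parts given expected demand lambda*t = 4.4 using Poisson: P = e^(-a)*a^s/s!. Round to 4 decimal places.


a = 4.4, s = 0
e^(-a) = e^(-4.4) = 0.0123
a^s = 4.4^0 = 1.0
s! = 1
P = 0.0123 * 1.0 / 1
P = 0.0123

0.0123


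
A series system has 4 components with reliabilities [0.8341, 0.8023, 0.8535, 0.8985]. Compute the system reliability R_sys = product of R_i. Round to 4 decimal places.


Components: [0.8341, 0.8023, 0.8535, 0.8985]
After component 1 (R=0.8341): product = 0.8341
After component 2 (R=0.8023): product = 0.6692
After component 3 (R=0.8535): product = 0.5712
After component 4 (R=0.8985): product = 0.5132
R_sys = 0.5132

0.5132


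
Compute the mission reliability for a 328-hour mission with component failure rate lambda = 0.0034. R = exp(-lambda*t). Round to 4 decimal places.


lambda = 0.0034
mission_time = 328
lambda * t = 0.0034 * 328 = 1.1152
R = exp(-1.1152)
R = 0.3278

0.3278


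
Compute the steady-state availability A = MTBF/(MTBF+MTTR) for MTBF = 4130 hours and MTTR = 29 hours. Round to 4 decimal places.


MTBF = 4130
MTTR = 29
MTBF + MTTR = 4159
A = 4130 / 4159
A = 0.993

0.993


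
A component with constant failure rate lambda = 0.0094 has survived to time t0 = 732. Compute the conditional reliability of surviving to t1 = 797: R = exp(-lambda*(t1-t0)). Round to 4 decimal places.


lambda = 0.0094
t0 = 732, t1 = 797
t1 - t0 = 65
lambda * (t1-t0) = 0.0094 * 65 = 0.611
R = exp(-0.611)
R = 0.5428

0.5428


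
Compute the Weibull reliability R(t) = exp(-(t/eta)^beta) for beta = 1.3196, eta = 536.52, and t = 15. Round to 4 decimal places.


beta = 1.3196, eta = 536.52, t = 15
t/eta = 15 / 536.52 = 0.028
(t/eta)^beta = 0.028^1.3196 = 0.0089
R(t) = exp(-0.0089)
R(t) = 0.9911

0.9911


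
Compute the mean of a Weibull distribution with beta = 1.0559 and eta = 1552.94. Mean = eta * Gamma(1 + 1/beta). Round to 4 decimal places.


beta = 1.0559, eta = 1552.94
1/beta = 0.9471
1 + 1/beta = 1.9471
Gamma(1.9471) = 0.9788
Mean = 1552.94 * 0.9788
Mean = 1519.956

1519.956


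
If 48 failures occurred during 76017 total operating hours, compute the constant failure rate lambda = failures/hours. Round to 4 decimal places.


failures = 48
total_hours = 76017
lambda = 48 / 76017
lambda = 0.0006

0.0006


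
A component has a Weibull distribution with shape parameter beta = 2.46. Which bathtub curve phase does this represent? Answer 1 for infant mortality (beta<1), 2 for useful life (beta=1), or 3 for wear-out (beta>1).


beta = 2.46
Compare beta to 1:
beta < 1 => infant mortality (phase 1)
beta = 1 => useful life (phase 2)
beta > 1 => wear-out (phase 3)
Since beta = 2.46, this is wear-out (increasing failure rate)
Phase = 3

3


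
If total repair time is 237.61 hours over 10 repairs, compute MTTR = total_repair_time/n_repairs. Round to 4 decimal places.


total_repair_time = 237.61
n_repairs = 10
MTTR = 237.61 / 10
MTTR = 23.761

23.761


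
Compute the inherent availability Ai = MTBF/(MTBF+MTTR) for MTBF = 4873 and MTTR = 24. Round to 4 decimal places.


MTBF = 4873
MTTR = 24
MTBF + MTTR = 4897
Ai = 4873 / 4897
Ai = 0.9951

0.9951


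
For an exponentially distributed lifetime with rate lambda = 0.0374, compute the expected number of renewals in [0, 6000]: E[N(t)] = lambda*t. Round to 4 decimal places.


lambda = 0.0374
t = 6000
E[N(t)] = lambda * t
E[N(t)] = 0.0374 * 6000
E[N(t)] = 224.4

224.4


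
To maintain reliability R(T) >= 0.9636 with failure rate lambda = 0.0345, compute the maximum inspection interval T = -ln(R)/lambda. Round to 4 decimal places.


R_target = 0.9636
lambda = 0.0345
-ln(0.9636) = 0.0371
T = 0.0371 / 0.0345
T = 1.0748

1.0748


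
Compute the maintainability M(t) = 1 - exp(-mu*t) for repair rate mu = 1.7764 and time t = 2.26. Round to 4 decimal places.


mu = 1.7764, t = 2.26
mu * t = 1.7764 * 2.26 = 4.0147
exp(-4.0147) = 0.018
M(t) = 1 - 0.018
M(t) = 0.982

0.982


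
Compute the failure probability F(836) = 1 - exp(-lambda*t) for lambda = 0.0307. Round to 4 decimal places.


lambda = 0.0307, t = 836
lambda * t = 25.6652
exp(-25.6652) = 0.0
F(t) = 1 - 0.0
F(t) = 1.0

1.0


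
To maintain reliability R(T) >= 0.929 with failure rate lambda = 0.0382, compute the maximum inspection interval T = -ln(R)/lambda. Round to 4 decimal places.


R_target = 0.929
lambda = 0.0382
-ln(0.929) = 0.0736
T = 0.0736 / 0.0382
T = 1.9279

1.9279


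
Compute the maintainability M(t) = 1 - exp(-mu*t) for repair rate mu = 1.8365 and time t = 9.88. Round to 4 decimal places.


mu = 1.8365, t = 9.88
mu * t = 1.8365 * 9.88 = 18.1446
exp(-18.1446) = 0.0
M(t) = 1 - 0.0
M(t) = 1.0

1.0


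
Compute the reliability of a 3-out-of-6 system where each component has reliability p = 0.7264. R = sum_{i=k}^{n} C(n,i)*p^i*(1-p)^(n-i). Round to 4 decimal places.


k = 3, n = 6, p = 0.7264
i=3: C(6,3)=20 * 0.7264^3 * 0.2736^3 = 0.157
i=4: C(6,4)=15 * 0.7264^4 * 0.2736^2 = 0.3126
i=5: C(6,5)=6 * 0.7264^5 * 0.2736^1 = 0.332
i=6: C(6,6)=1 * 0.7264^6 * 0.2736^0 = 0.1469
R = sum of terms = 0.9485

0.9485


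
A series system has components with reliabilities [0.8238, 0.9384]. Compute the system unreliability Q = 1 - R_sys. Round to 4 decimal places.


Components: [0.8238, 0.9384]
After component 1: product = 0.8238
After component 2: product = 0.7731
R_sys = 0.7731
Q = 1 - 0.7731 = 0.2269

0.2269


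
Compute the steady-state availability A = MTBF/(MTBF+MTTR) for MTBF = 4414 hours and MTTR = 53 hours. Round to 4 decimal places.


MTBF = 4414
MTTR = 53
MTBF + MTTR = 4467
A = 4414 / 4467
A = 0.9881

0.9881


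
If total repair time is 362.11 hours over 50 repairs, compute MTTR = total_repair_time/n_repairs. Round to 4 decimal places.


total_repair_time = 362.11
n_repairs = 50
MTTR = 362.11 / 50
MTTR = 7.2422

7.2422


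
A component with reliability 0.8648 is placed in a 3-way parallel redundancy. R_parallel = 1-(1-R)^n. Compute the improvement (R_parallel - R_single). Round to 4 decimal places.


R_single = 0.8648, n = 3
1 - R_single = 0.1352
(1 - R_single)^n = 0.1352^3 = 0.0025
R_parallel = 1 - 0.0025 = 0.9975
Improvement = 0.9975 - 0.8648
Improvement = 0.1327

0.1327


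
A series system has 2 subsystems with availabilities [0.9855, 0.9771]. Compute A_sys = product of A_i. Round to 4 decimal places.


Subsystems: [0.9855, 0.9771]
After subsystem 1 (A=0.9855): product = 0.9855
After subsystem 2 (A=0.9771): product = 0.9629
A_sys = 0.9629

0.9629


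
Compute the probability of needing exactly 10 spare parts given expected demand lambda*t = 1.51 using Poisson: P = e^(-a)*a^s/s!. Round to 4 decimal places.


a = 1.51, s = 10
e^(-a) = e^(-1.51) = 0.2209
a^s = 1.51^10 = 61.6268
s! = 3628800
P = 0.2209 * 61.6268 / 3628800
P = 0.0

0.0


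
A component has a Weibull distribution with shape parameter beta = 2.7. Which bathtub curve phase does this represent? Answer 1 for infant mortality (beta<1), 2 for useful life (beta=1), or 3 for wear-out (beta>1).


beta = 2.7
Compare beta to 1:
beta < 1 => infant mortality (phase 1)
beta = 1 => useful life (phase 2)
beta > 1 => wear-out (phase 3)
Since beta = 2.7, this is wear-out (increasing failure rate)
Phase = 3

3


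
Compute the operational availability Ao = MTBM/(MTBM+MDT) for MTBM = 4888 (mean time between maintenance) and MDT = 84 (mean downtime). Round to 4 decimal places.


MTBM = 4888
MDT = 84
MTBM + MDT = 4972
Ao = 4888 / 4972
Ao = 0.9831

0.9831


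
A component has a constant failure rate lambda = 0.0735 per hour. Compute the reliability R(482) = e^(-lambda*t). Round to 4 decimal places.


lambda = 0.0735
t = 482
lambda * t = 35.427
R(t) = e^(-35.427)
R(t) = 0.0

0.0


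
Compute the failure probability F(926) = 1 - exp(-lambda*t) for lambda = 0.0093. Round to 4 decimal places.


lambda = 0.0093, t = 926
lambda * t = 8.6118
exp(-8.6118) = 0.0002
F(t) = 1 - 0.0002
F(t) = 0.9998

0.9998


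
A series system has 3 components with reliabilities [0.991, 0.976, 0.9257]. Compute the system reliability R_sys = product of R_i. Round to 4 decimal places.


Components: [0.991, 0.976, 0.9257]
After component 1 (R=0.991): product = 0.991
After component 2 (R=0.976): product = 0.9672
After component 3 (R=0.9257): product = 0.8954
R_sys = 0.8954

0.8954


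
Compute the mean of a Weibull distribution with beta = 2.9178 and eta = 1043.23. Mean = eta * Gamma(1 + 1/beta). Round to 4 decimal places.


beta = 2.9178, eta = 1043.23
1/beta = 0.3427
1 + 1/beta = 1.3427
Gamma(1.3427) = 0.8919
Mean = 1043.23 * 0.8919
Mean = 930.4735

930.4735


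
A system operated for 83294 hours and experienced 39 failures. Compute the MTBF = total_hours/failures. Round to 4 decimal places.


total_hours = 83294
failures = 39
MTBF = 83294 / 39
MTBF = 2135.7436

2135.7436


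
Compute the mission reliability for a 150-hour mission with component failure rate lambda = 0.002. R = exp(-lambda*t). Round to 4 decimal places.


lambda = 0.002
mission_time = 150
lambda * t = 0.002 * 150 = 0.3
R = exp(-0.3)
R = 0.7408

0.7408


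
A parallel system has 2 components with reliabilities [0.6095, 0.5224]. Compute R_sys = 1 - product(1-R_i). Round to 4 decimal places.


Components: [0.6095, 0.5224]
(1 - 0.6095) = 0.3905, running product = 0.3905
(1 - 0.5224) = 0.4776, running product = 0.1865
Product of (1-R_i) = 0.1865
R_sys = 1 - 0.1865 = 0.8135

0.8135


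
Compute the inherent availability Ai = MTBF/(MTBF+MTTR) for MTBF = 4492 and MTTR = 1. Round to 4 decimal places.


MTBF = 4492
MTTR = 1
MTBF + MTTR = 4493
Ai = 4492 / 4493
Ai = 0.9998

0.9998


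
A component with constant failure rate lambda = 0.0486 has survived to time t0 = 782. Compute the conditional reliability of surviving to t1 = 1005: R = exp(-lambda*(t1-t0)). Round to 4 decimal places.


lambda = 0.0486
t0 = 782, t1 = 1005
t1 - t0 = 223
lambda * (t1-t0) = 0.0486 * 223 = 10.8378
R = exp(-10.8378)
R = 0.0

0.0


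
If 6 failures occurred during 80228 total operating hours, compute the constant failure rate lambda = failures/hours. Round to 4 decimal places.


failures = 6
total_hours = 80228
lambda = 6 / 80228
lambda = 0.0001

0.0001


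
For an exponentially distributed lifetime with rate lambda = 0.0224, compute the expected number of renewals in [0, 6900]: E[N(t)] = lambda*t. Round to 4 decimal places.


lambda = 0.0224
t = 6900
E[N(t)] = lambda * t
E[N(t)] = 0.0224 * 6900
E[N(t)] = 154.56

154.56


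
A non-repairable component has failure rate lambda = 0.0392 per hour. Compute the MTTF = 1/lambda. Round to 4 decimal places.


lambda = 0.0392
MTTF = 1 / 0.0392
MTTF = 25.5102

25.5102


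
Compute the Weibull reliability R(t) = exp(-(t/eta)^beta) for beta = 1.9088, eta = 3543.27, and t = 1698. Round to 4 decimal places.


beta = 1.9088, eta = 3543.27, t = 1698
t/eta = 1698 / 3543.27 = 0.4792
(t/eta)^beta = 0.4792^1.9088 = 0.2456
R(t) = exp(-0.2456)
R(t) = 0.7822

0.7822


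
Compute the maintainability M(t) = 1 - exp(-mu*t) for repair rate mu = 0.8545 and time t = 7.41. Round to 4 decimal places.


mu = 0.8545, t = 7.41
mu * t = 0.8545 * 7.41 = 6.3318
exp(-6.3318) = 0.0018
M(t) = 1 - 0.0018
M(t) = 0.9982

0.9982


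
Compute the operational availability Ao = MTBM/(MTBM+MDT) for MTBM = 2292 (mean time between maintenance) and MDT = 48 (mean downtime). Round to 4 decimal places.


MTBM = 2292
MDT = 48
MTBM + MDT = 2340
Ao = 2292 / 2340
Ao = 0.9795

0.9795


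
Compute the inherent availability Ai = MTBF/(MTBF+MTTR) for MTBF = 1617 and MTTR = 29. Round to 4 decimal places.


MTBF = 1617
MTTR = 29
MTBF + MTTR = 1646
Ai = 1617 / 1646
Ai = 0.9824

0.9824


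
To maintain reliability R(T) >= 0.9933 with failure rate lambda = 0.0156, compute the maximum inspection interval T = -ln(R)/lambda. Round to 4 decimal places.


R_target = 0.9933
lambda = 0.0156
-ln(0.9933) = 0.0067
T = 0.0067 / 0.0156
T = 0.4309

0.4309


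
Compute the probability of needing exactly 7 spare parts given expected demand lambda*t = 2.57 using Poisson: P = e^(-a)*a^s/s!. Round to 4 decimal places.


a = 2.57, s = 7
e^(-a) = e^(-2.57) = 0.0765
a^s = 2.57^7 = 740.5116
s! = 5040
P = 0.0765 * 740.5116 / 5040
P = 0.0112

0.0112


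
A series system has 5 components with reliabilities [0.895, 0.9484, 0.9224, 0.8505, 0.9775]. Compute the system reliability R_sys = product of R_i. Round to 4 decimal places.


Components: [0.895, 0.9484, 0.9224, 0.8505, 0.9775]
After component 1 (R=0.895): product = 0.895
After component 2 (R=0.9484): product = 0.8488
After component 3 (R=0.9224): product = 0.7829
After component 4 (R=0.8505): product = 0.6659
After component 5 (R=0.9775): product = 0.6509
R_sys = 0.6509

0.6509


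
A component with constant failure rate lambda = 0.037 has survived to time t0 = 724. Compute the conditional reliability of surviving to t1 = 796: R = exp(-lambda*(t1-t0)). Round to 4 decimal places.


lambda = 0.037
t0 = 724, t1 = 796
t1 - t0 = 72
lambda * (t1-t0) = 0.037 * 72 = 2.664
R = exp(-2.664)
R = 0.0697

0.0697


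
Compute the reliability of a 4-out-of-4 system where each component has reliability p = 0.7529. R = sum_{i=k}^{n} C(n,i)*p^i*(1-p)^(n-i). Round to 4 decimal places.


k = 4, n = 4, p = 0.7529
i=4: C(4,4)=1 * 0.7529^4 * 0.2471^0 = 0.3213
R = sum of terms = 0.3213

0.3213


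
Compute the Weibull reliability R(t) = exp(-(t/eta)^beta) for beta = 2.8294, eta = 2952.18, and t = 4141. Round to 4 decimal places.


beta = 2.8294, eta = 2952.18, t = 4141
t/eta = 4141 / 2952.18 = 1.4027
(t/eta)^beta = 1.4027^2.8294 = 2.605
R(t) = exp(-2.605)
R(t) = 0.0739

0.0739


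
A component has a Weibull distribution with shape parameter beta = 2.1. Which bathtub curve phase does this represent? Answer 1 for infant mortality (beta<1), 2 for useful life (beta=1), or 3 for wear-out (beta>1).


beta = 2.1
Compare beta to 1:
beta < 1 => infant mortality (phase 1)
beta = 1 => useful life (phase 2)
beta > 1 => wear-out (phase 3)
Since beta = 2.1, this is wear-out (increasing failure rate)
Phase = 3

3


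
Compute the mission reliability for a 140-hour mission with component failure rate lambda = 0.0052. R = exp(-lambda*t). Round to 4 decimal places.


lambda = 0.0052
mission_time = 140
lambda * t = 0.0052 * 140 = 0.728
R = exp(-0.728)
R = 0.4829

0.4829


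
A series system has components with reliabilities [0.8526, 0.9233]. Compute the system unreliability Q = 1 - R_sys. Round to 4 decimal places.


Components: [0.8526, 0.9233]
After component 1: product = 0.8526
After component 2: product = 0.7872
R_sys = 0.7872
Q = 1 - 0.7872 = 0.2128

0.2128


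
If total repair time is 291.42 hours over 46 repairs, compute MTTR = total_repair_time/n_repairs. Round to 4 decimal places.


total_repair_time = 291.42
n_repairs = 46
MTTR = 291.42 / 46
MTTR = 6.3352

6.3352


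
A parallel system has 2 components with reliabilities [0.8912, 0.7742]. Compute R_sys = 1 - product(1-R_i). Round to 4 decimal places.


Components: [0.8912, 0.7742]
(1 - 0.8912) = 0.1088, running product = 0.1088
(1 - 0.7742) = 0.2258, running product = 0.0246
Product of (1-R_i) = 0.0246
R_sys = 1 - 0.0246 = 0.9754

0.9754


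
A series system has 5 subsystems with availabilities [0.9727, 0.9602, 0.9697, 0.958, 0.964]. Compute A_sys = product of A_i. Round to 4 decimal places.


Subsystems: [0.9727, 0.9602, 0.9697, 0.958, 0.964]
After subsystem 1 (A=0.9727): product = 0.9727
After subsystem 2 (A=0.9602): product = 0.934
After subsystem 3 (A=0.9697): product = 0.9057
After subsystem 4 (A=0.958): product = 0.8676
After subsystem 5 (A=0.964): product = 0.8364
A_sys = 0.8364

0.8364


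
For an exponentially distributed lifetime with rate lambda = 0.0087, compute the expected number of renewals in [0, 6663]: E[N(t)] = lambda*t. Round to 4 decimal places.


lambda = 0.0087
t = 6663
E[N(t)] = lambda * t
E[N(t)] = 0.0087 * 6663
E[N(t)] = 57.9681

57.9681


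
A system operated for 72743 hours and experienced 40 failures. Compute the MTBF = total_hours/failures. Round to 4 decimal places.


total_hours = 72743
failures = 40
MTBF = 72743 / 40
MTBF = 1818.575

1818.575


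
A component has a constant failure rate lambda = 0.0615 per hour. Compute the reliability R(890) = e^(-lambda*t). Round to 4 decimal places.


lambda = 0.0615
t = 890
lambda * t = 54.735
R(t) = e^(-54.735)
R(t) = 0.0

0.0


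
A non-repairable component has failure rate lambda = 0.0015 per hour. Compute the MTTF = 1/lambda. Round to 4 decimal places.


lambda = 0.0015
MTTF = 1 / 0.0015
MTTF = 666.6667

666.6667


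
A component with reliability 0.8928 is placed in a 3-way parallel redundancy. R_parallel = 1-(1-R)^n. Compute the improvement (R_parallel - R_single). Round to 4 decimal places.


R_single = 0.8928, n = 3
1 - R_single = 0.1072
(1 - R_single)^n = 0.1072^3 = 0.0012
R_parallel = 1 - 0.0012 = 0.9988
Improvement = 0.9988 - 0.8928
Improvement = 0.106

0.106


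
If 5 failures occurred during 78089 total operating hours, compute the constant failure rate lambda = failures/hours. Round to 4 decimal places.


failures = 5
total_hours = 78089
lambda = 5 / 78089
lambda = 0.0001

0.0001


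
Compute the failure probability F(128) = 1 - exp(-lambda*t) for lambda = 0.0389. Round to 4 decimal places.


lambda = 0.0389, t = 128
lambda * t = 4.9792
exp(-4.9792) = 0.0069
F(t) = 1 - 0.0069
F(t) = 0.9931

0.9931


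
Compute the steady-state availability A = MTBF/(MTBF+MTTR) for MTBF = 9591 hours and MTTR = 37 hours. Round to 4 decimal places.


MTBF = 9591
MTTR = 37
MTBF + MTTR = 9628
A = 9591 / 9628
A = 0.9962

0.9962


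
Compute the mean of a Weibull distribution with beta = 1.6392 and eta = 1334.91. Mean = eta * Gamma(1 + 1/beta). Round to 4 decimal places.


beta = 1.6392, eta = 1334.91
1/beta = 0.6101
1 + 1/beta = 1.6101
Gamma(1.6101) = 0.8947
Mean = 1334.91 * 0.8947
Mean = 1194.3267

1194.3267


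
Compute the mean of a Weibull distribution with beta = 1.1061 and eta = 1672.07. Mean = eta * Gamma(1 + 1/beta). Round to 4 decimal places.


beta = 1.1061, eta = 1672.07
1/beta = 0.9041
1 + 1/beta = 1.9041
Gamma(1.9041) = 0.9632
Mean = 1672.07 * 0.9632
Mean = 1610.4862

1610.4862


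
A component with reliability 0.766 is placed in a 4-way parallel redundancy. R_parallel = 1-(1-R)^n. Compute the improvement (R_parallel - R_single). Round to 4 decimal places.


R_single = 0.766, n = 4
1 - R_single = 0.234
(1 - R_single)^n = 0.234^4 = 0.003
R_parallel = 1 - 0.003 = 0.997
Improvement = 0.997 - 0.766
Improvement = 0.231

0.231


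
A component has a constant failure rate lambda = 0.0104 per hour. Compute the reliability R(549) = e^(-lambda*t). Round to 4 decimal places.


lambda = 0.0104
t = 549
lambda * t = 5.7096
R(t) = e^(-5.7096)
R(t) = 0.0033

0.0033


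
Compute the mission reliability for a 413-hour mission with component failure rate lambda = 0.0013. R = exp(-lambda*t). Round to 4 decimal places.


lambda = 0.0013
mission_time = 413
lambda * t = 0.0013 * 413 = 0.5369
R = exp(-0.5369)
R = 0.5846

0.5846


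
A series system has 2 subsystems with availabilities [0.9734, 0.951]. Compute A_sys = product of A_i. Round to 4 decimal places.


Subsystems: [0.9734, 0.951]
After subsystem 1 (A=0.9734): product = 0.9734
After subsystem 2 (A=0.951): product = 0.9257
A_sys = 0.9257

0.9257


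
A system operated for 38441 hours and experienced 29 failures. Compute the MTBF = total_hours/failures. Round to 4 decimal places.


total_hours = 38441
failures = 29
MTBF = 38441 / 29
MTBF = 1325.5517

1325.5517


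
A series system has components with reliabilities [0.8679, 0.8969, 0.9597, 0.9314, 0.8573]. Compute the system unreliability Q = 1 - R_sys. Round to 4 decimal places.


Components: [0.8679, 0.8969, 0.9597, 0.9314, 0.8573]
After component 1: product = 0.8679
After component 2: product = 0.7784
After component 3: product = 0.747
After component 4: product = 0.6958
After component 5: product = 0.5965
R_sys = 0.5965
Q = 1 - 0.5965 = 0.4035

0.4035


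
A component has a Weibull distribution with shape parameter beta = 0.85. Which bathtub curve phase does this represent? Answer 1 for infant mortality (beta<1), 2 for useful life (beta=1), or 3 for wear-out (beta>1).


beta = 0.85
Compare beta to 1:
beta < 1 => infant mortality (phase 1)
beta = 1 => useful life (phase 2)
beta > 1 => wear-out (phase 3)
Since beta = 0.85, this is infant mortality (decreasing failure rate)
Phase = 1

1


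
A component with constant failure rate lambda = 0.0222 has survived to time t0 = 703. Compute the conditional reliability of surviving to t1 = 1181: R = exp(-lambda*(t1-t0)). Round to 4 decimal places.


lambda = 0.0222
t0 = 703, t1 = 1181
t1 - t0 = 478
lambda * (t1-t0) = 0.0222 * 478 = 10.6116
R = exp(-10.6116)
R = 0.0

0.0


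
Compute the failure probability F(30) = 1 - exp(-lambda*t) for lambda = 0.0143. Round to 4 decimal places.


lambda = 0.0143, t = 30
lambda * t = 0.429
exp(-0.429) = 0.6512
F(t) = 1 - 0.6512
F(t) = 0.3488

0.3488


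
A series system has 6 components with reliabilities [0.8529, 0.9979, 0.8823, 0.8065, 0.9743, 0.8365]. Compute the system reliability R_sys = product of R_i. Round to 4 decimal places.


Components: [0.8529, 0.9979, 0.8823, 0.8065, 0.9743, 0.8365]
After component 1 (R=0.8529): product = 0.8529
After component 2 (R=0.9979): product = 0.8511
After component 3 (R=0.8823): product = 0.7509
After component 4 (R=0.8065): product = 0.6056
After component 5 (R=0.9743): product = 0.5901
After component 6 (R=0.8365): product = 0.4936
R_sys = 0.4936

0.4936


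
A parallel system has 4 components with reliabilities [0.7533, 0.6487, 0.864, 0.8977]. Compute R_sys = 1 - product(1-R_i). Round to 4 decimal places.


Components: [0.7533, 0.6487, 0.864, 0.8977]
(1 - 0.7533) = 0.2467, running product = 0.2467
(1 - 0.6487) = 0.3513, running product = 0.0867
(1 - 0.864) = 0.136, running product = 0.0118
(1 - 0.8977) = 0.1023, running product = 0.0012
Product of (1-R_i) = 0.0012
R_sys = 1 - 0.0012 = 0.9988

0.9988


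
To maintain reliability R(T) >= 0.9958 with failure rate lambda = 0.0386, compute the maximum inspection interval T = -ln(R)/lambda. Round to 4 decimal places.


R_target = 0.9958
lambda = 0.0386
-ln(0.9958) = 0.0042
T = 0.0042 / 0.0386
T = 0.109

0.109


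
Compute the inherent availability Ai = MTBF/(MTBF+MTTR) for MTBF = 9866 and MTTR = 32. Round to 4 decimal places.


MTBF = 9866
MTTR = 32
MTBF + MTTR = 9898
Ai = 9866 / 9898
Ai = 0.9968

0.9968


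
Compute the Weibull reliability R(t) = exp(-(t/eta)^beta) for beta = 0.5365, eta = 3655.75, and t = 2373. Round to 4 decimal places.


beta = 0.5365, eta = 3655.75, t = 2373
t/eta = 2373 / 3655.75 = 0.6491
(t/eta)^beta = 0.6491^0.5365 = 0.7931
R(t) = exp(-0.7931)
R(t) = 0.4525

0.4525


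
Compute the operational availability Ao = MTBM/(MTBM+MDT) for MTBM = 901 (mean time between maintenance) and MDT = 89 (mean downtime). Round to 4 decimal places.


MTBM = 901
MDT = 89
MTBM + MDT = 990
Ao = 901 / 990
Ao = 0.9101

0.9101


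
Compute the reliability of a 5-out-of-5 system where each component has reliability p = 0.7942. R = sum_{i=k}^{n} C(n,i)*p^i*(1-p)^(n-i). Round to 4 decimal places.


k = 5, n = 5, p = 0.7942
i=5: C(5,5)=1 * 0.7942^5 * 0.2058^0 = 0.316
R = sum of terms = 0.316

0.316


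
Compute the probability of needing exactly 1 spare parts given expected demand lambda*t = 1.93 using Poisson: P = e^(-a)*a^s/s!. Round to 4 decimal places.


a = 1.93, s = 1
e^(-a) = e^(-1.93) = 0.1451
a^s = 1.93^1 = 1.93
s! = 1
P = 0.1451 * 1.93 / 1
P = 0.2801

0.2801


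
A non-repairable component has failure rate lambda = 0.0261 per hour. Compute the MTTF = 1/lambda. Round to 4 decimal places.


lambda = 0.0261
MTTF = 1 / 0.0261
MTTF = 38.3142

38.3142


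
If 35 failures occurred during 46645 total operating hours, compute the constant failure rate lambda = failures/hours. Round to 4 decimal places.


failures = 35
total_hours = 46645
lambda = 35 / 46645
lambda = 0.0008

0.0008


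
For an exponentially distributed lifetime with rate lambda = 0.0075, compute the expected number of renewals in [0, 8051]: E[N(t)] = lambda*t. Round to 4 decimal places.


lambda = 0.0075
t = 8051
E[N(t)] = lambda * t
E[N(t)] = 0.0075 * 8051
E[N(t)] = 60.3825

60.3825


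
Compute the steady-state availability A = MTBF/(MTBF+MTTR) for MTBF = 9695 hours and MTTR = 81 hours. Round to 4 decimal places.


MTBF = 9695
MTTR = 81
MTBF + MTTR = 9776
A = 9695 / 9776
A = 0.9917

0.9917


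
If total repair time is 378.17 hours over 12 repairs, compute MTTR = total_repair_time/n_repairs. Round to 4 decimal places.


total_repair_time = 378.17
n_repairs = 12
MTTR = 378.17 / 12
MTTR = 31.5142

31.5142


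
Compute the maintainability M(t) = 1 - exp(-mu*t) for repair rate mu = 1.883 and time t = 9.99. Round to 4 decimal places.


mu = 1.883, t = 9.99
mu * t = 1.883 * 9.99 = 18.8112
exp(-18.8112) = 0.0
M(t) = 1 - 0.0
M(t) = 1.0

1.0


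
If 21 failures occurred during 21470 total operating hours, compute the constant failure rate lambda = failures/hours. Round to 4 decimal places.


failures = 21
total_hours = 21470
lambda = 21 / 21470
lambda = 0.001

0.001


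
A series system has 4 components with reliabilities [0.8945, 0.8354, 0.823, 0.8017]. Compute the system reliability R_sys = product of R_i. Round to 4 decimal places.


Components: [0.8945, 0.8354, 0.823, 0.8017]
After component 1 (R=0.8945): product = 0.8945
After component 2 (R=0.8354): product = 0.7473
After component 3 (R=0.823): product = 0.615
After component 4 (R=0.8017): product = 0.493
R_sys = 0.493

0.493


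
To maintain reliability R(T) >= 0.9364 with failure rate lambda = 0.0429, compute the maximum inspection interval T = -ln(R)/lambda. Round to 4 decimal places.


R_target = 0.9364
lambda = 0.0429
-ln(0.9364) = 0.0657
T = 0.0657 / 0.0429
T = 1.5318

1.5318


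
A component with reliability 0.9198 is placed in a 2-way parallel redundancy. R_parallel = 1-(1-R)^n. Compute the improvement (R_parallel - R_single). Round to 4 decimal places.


R_single = 0.9198, n = 2
1 - R_single = 0.0802
(1 - R_single)^n = 0.0802^2 = 0.0064
R_parallel = 1 - 0.0064 = 0.9936
Improvement = 0.9936 - 0.9198
Improvement = 0.0738

0.0738
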